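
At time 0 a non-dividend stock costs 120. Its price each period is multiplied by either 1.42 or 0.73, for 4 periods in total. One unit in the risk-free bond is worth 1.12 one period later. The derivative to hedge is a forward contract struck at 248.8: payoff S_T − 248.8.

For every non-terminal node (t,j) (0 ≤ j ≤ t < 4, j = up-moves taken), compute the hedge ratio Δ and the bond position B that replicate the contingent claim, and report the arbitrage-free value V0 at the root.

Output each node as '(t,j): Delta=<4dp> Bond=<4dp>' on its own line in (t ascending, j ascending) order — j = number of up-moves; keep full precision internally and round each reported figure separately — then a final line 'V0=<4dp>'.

(0,0): Delta=1.0000 Bond=-158.1169
(1,0): Delta=1.0000 Bond=-177.0909
(1,1): Delta=1.0000 Bond=-177.0909
(2,0): Delta=1.0000 Bond=-198.3418
(2,1): Delta=1.0000 Bond=-198.3418
(2,2): Delta=1.0000 Bond=-198.3418
(3,0): Delta=1.0000 Bond=-222.1429
(3,1): Delta=1.0000 Bond=-222.1429
(3,2): Delta=1.0000 Bond=-222.1429
(3,3): Delta=1.0000 Bond=-222.1429
V0=-38.1169

The replicating-portfolio and risk-neutral prices coincide; use p* = (1.12−0.73)/(1.42−0.73) = 0.5652 for the latter.
Payoff layer (t=4): V(4,0)=-214.7221, V(4,1)=-182.5115, V(4,2)=-119.8553, V(4,3)=2.0240, V(4,4)=239.1043
(3,0): S=46.6820. Δ = (V_up−V_dn)/(S_up−S_dn) = (-182.5115−-214.7221)/(66.2885−34.0779) = 1.0000. V = [p*·-182.5115 + (1−p*)·-214.7221]/1.12 = -175.4608. B = V − Δ·S = -222.1429.
(3,1): S=90.8062. Δ = (V_up−V_dn)/(S_up−S_dn) = (-119.8553−-182.5115)/(128.9447−66.2885) = 1.0000. V = [p*·-119.8553 + (1−p*)·-182.5115]/1.12 = -131.3367. B = V − Δ·S = -222.1429.
(3,2): S=176.6366. Δ = (V_up−V_dn)/(S_up−S_dn) = (2.0240−-119.8553)/(250.8240−128.9447) = 1.0000. V = [p*·2.0240 + (1−p*)·-119.8553]/1.12 = -45.5062. B = V − Δ·S = -222.1429.
(3,3): S=343.5946. Δ = (V_up−V_dn)/(S_up−S_dn) = (239.1043−2.0240)/(487.9043−250.8240) = 1.0000. V = [p*·239.1043 + (1−p*)·2.0240]/1.12 = 121.4517. B = V − Δ·S = -222.1429.
(2,0): S=63.9480. Δ = (V_up−V_dn)/(S_up−S_dn) = (-131.3367−-175.4608)/(90.8062−46.6820) = 1.0000. V = [p*·-131.3367 + (1−p*)·-175.4608]/1.12 = -134.3938. B = V − Δ·S = -198.3418.
(2,1): S=124.3920. Δ = (V_up−V_dn)/(S_up−S_dn) = (-45.5062−-131.3367)/(176.6366−90.8062) = 1.0000. V = [p*·-45.5062 + (1−p*)·-131.3367]/1.12 = -73.9498. B = V − Δ·S = -198.3418.
(2,2): S=241.9680. Δ = (V_up−V_dn)/(S_up−S_dn) = (121.4517−-45.5062)/(343.5946−176.6366) = 1.0000. V = [p*·121.4517 + (1−p*)·-45.5062]/1.12 = 43.6262. B = V − Δ·S = -198.3418.
(1,0): S=87.6000. Δ = (V_up−V_dn)/(S_up−S_dn) = (-73.9498−-134.3938)/(124.3920−63.9480) = 1.0000. V = [p*·-73.9498 + (1−p*)·-134.3938]/1.12 = -89.4909. B = V − Δ·S = -177.0909.
(1,1): S=170.4000. Δ = (V_up−V_dn)/(S_up−S_dn) = (43.6262−-73.9498)/(241.9680−124.3920) = 1.0000. V = [p*·43.6262 + (1−p*)·-73.9498]/1.12 = -6.6909. B = V − Δ·S = -177.0909.
(0,0): S=120.0000. Δ = (V_up−V_dn)/(S_up−S_dn) = (-6.6909−-89.4909)/(170.4000−87.6000) = 1.0000. V = [p*·-6.6909 + (1−p*)·-89.4909]/1.12 = -38.1169. B = V − Δ·S = -158.1169.
Root portfolio cost Δ·120+B reproduces V0=-38.1169.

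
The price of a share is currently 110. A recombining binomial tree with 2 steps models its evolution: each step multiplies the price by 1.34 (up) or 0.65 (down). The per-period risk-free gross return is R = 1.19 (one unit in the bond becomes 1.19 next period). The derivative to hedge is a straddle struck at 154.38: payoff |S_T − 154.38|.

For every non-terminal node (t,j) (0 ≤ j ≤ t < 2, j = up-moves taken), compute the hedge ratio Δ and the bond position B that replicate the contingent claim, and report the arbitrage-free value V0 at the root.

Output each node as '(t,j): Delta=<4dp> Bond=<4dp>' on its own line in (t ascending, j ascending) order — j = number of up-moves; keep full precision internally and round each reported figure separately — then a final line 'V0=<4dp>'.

(0,0): Delta=-0.2525 Bond=64.1034
(1,0): Delta=-1.0000 Bond=129.7311
(1,1): Delta=-0.1518 Bond=61.4364
V0=36.3312

Since d<R<u, set p* = (R−d)/(u−d) = 0.7826; price each node as the discounted p*-expectation of its children.
At expiry t=2: V(2,0)=107.9050, V(2,1)=58.5700, V(2,2)=43.1360
Node (1,0) S=71.5000: V=(p*·58.5700+(1−p*)·107.9050)/1.19=58.2311; Δ=(58.5700−107.9050)/(95.8100−46.4750)=-1.0000; B=V−Δ·S=129.7311
Node (1,1) S=147.4000: V=(p*·43.1360+(1−p*)·58.5700)/1.19=39.0682; Δ=(43.1360−58.5700)/(197.5160−95.8100)=-0.1518; B=V−Δ·S=61.4364
Node (0,0) S=110.0000: V=(p*·39.0682+(1−p*)·58.2311)/1.19=36.3312; Δ=(39.0682−58.2311)/(147.4000−71.5000)=-0.2525; B=V−Δ·S=64.1034
Self-financing check: at every node Δ·S+B equals the discounted successor values.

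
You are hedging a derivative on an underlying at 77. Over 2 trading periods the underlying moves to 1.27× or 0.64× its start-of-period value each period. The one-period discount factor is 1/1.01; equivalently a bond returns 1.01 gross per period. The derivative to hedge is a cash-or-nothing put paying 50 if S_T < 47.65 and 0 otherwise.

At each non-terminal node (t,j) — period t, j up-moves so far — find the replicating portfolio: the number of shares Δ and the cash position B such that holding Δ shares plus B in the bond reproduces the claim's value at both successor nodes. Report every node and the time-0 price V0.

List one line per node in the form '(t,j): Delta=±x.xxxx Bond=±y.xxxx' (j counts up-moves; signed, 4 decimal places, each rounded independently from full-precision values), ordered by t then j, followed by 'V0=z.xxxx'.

(0,0): Delta=-0.4212 Bond=40.7777
(1,0): Delta=-1.6105 Bond=99.7957
(1,1): Delta=0.0000 Bond=0.0000
V0=8.3482

Under the risk-neutral measure, an up-move has probability p* = (R−d)/(u−d) = 0.5873 and values discount at R = 1.01.
Terminal values V(2,·): V(2,0)=50.0000, V(2,1)=0.0000, V(2,2)=0.0000
Node (1,0) S=49.2800: V=(p*·0.0000+(1−p*)·50.0000)/1.01=20.4306; Δ=(0.0000−50.0000)/(62.5856−31.5392)=-1.6105; B=V−Δ·S=99.7957
Node (1,1) S=97.7900: V=(p*·0.0000+(1−p*)·0.0000)/1.01=0.0000; Δ=(0.0000−0.0000)/(124.1933−62.5856)=0.0000; B=V−Δ·S=0.0000
Node (0,0) S=77.0000: V=(p*·0.0000+(1−p*)·20.4306)/1.01=8.3482; Δ=(0.0000−20.4306)/(97.7900−49.2800)=-0.4212; B=V−Δ·S=40.7777
Self-financing check: at every node Δ·S+B equals the discounted successor values.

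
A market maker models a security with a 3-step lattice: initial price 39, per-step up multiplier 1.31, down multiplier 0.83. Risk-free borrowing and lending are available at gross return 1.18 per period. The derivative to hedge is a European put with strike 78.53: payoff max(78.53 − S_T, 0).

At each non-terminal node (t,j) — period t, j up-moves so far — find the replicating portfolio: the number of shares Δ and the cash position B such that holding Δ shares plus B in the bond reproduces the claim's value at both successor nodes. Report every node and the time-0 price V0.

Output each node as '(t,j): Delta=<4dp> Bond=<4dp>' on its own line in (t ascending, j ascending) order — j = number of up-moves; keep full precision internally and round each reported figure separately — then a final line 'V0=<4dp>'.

Risk-neutral probability p* = (R−d)/(u−d) = (1.18−0.83)/(1.31−0.83) = 0.7292.
At expiry t=3: V(3,0)=56.2303, V(3,1)=43.3341, V(3,2)=22.9798, V(3,3)=0.0000
Node (2,0) S=26.8671: V=(p*·43.3341+(1−p*)·56.2303)/1.18=39.6837; Δ=(43.3341−56.2303)/(35.1959−22.2997)=-1.0000; B=V−Δ·S=66.5508
Node (2,1) S=42.4047: V=(p*·22.9798+(1−p*)·43.3341)/1.18=24.1461; Δ=(22.9798−43.3341)/(55.5502−35.1959)=-1.0000; B=V−Δ·S=66.5508
Node (2,2) S=66.9279: V=(p*·0.0000+(1−p*)·22.9798)/1.18=5.2743; Δ=(0.0000−22.9798)/(87.6755−55.5502)=-0.7153; B=V−Δ·S=53.1490
Node (1,0) S=32.3700: V=(p*·24.1461+(1−p*)·39.6837)/1.18=24.0290; Δ=(24.1461−39.6837)/(42.4047−26.8671)=-1.0000; B=V−Δ·S=56.3990
Node (1,1) S=51.0900: V=(p*·5.2743+(1−p*)·24.1461)/1.18=8.8012; Δ=(5.2743−24.1461)/(66.9279−42.4047)=-0.7695; B=V−Δ·S=48.1175
Node (0,0) S=39.0000: V=(p*·8.8012+(1−p*)·24.0290)/1.18=10.9537; Δ=(8.8012−24.0290)/(51.0900−32.3700)=-0.8135; B=V−Δ·S=42.6783
The time-0 hedge costs 10.9537, which is the no-arbitrage price.

(0,0): Delta=-0.8135 Bond=42.6783
(1,0): Delta=-1.0000 Bond=56.3990
(1,1): Delta=-0.7695 Bond=48.1175
(2,0): Delta=-1.0000 Bond=66.5508
(2,1): Delta=-1.0000 Bond=66.5508
(2,2): Delta=-0.7153 Bond=53.1490
V0=10.9537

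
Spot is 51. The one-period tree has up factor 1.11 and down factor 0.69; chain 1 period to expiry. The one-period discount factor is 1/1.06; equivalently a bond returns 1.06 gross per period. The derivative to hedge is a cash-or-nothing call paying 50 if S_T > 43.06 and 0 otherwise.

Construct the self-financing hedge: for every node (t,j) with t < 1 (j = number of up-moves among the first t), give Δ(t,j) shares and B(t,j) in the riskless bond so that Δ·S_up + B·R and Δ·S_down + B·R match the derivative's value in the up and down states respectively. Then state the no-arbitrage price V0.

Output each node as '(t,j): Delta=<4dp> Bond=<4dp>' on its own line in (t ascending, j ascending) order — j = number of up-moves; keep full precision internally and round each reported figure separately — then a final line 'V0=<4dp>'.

The replicating-portfolio and risk-neutral prices coincide; use p* = (1.06−0.69)/(1.11−0.69) = 0.8810 for the latter.
At expiry t=1: V(1,0)=0.0000, V(1,1)=50.0000
(0,0): S=51.0000. Δ = (V_up−V_dn)/(S_up−S_dn) = (50.0000−0.0000)/(56.6100−35.1900) = 2.3343. V = [p*·50.0000 + (1−p*)·0.0000]/1.06 = 41.5544. B = V − Δ·S = -77.4933.
Self-financing check: at every node Δ·S+B equals the discounted successor values.

(0,0): Delta=2.3343 Bond=-77.4933
V0=41.5544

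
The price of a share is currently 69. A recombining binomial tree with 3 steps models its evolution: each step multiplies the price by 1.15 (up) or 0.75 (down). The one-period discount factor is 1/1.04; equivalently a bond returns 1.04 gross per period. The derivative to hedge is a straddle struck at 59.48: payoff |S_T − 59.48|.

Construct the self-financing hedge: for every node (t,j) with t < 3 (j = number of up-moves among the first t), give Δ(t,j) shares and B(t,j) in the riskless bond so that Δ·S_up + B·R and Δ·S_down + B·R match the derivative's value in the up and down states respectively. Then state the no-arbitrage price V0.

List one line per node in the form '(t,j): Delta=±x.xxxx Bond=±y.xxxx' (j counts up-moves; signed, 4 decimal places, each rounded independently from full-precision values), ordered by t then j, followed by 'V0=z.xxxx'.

Risk-neutral probability p* = (R−d)/(u−d) = (1.04−0.75)/(1.15−0.75) = 0.7250.
Payoff layer (t=3): V(3,0)=30.3706, V(3,1)=14.8456, V(3,2)=8.9594, V(3,3)=45.4604
Node (2,0) S=38.8125: V=(p*·14.8456+(1−p*)·30.3706)/1.04=18.3798; Δ=(14.8456−30.3706)/(44.6344−29.1094)=-1.0000; B=V−Δ·S=57.1923
Node (2,1) S=59.5125: V=(p*·8.9594+(1−p*)·14.8456)/1.04=10.1712; Δ=(8.9594−14.8456)/(68.4394−44.6344)=-0.2473; B=V−Δ·S=24.8869
Node (2,2) S=91.2525: V=(p*·45.4604+(1−p*)·8.9594)/1.04=34.0602; Δ=(45.4604−8.9594)/(104.9404−68.4394)=1.0000; B=V−Δ·S=-57.1923
Node (1,0) S=51.7500: V=(p*·10.1712+(1−p*)·18.3798)/1.04=11.9506; Δ=(10.1712−18.3798)/(59.5125−38.8125)=-0.3965; B=V−Δ·S=32.4720
Node (1,1) S=79.3500: V=(p*·34.0602+(1−p*)·10.1712)/1.04=26.4334; Δ=(34.0602−10.1712)/(91.2525−59.5125)=0.7526; B=V−Δ·S=-33.2890
Node (0,0) S=69.0000: V=(p*·26.4334+(1−p*)·11.9506)/1.04=21.5871; Δ=(26.4334−11.9506)/(79.3500−51.7500)=0.5247; B=V−Δ·S=-14.6199
Root portfolio cost Δ·69+B reproduces V0=21.5871.

(0,0): Delta=0.5247 Bond=-14.6199
(1,0): Delta=-0.3965 Bond=32.4720
(1,1): Delta=0.7526 Bond=-33.2890
(2,0): Delta=-1.0000 Bond=57.1923
(2,1): Delta=-0.2473 Bond=24.8869
(2,2): Delta=1.0000 Bond=-57.1923
V0=21.5871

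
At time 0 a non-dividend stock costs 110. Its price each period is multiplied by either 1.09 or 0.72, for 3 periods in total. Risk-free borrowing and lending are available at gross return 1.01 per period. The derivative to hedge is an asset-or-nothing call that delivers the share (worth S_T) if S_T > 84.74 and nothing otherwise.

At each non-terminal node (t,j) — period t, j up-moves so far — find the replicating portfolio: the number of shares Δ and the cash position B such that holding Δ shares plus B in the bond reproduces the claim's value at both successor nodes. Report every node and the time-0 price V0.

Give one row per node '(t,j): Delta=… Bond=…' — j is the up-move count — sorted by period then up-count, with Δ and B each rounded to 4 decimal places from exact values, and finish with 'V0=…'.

(0,0): Delta=1.4837 Bond=-60.2364
(1,0): Delta=2.4919 Bond=-140.6898
(1,1): Delta=1.2999 Bond=-38.8110
(2,0): Delta=0.0000 Bond=0.0000
(2,1): Delta=2.9459 Bond=-181.2957
(2,2): Delta=1.0000 Bond=0.0000
V0=102.9657

Since d<R<u, set p* = (R−d)/(u−d) = 0.7838; price each node as the discounted p*-expectation of its children.
Terminal values V(3,·): V(3,0)=0.0000, V(3,1)=0.0000, V(3,2)=94.0975, V(3,3)=142.4532
Node (2,0) S=57.0240: V=(p*·0.0000+(1−p*)·0.0000)/1.01=0.0000; Δ=(0.0000−0.0000)/(62.1562−41.0573)=0.0000; B=V−Δ·S=0.0000
Node (2,1) S=86.3280: V=(p*·94.0975+(1−p*)·0.0000)/1.01=73.0219; Δ=(94.0975−0.0000)/(94.0975−62.1562)=2.9459; B=V−Δ·S=-181.2957
Node (2,2) S=130.6910: V=(p*·142.4532+(1−p*)·94.0975)/1.01=130.6910; Δ=(142.4532−94.0975)/(142.4532−94.0975)=1.0000; B=V−Δ·S=0.0000
Node (1,0) S=79.2000: V=(p*·73.0219+(1−p*)·0.0000)/1.01=56.6667; Δ=(73.0219−0.0000)/(86.3280−57.0240)=2.4919; B=V−Δ·S=-140.6898
Node (1,1) S=119.9000: V=(p*·130.6910+(1−p*)·73.0219)/1.01=117.0515; Δ=(130.6910−73.0219)/(130.6910−86.3280)=1.2999; B=V−Δ·S=-38.8110
Node (0,0) S=110.0000: V=(p*·117.0515+(1−p*)·56.6667)/1.01=102.9657; Δ=(117.0515−56.6667)/(119.9000−79.2000)=1.4837; B=V−Δ·S=-60.2364
Each (Δ,B) replicates both successor values, so the strategy is self-financing and V0 is arbitrage-free.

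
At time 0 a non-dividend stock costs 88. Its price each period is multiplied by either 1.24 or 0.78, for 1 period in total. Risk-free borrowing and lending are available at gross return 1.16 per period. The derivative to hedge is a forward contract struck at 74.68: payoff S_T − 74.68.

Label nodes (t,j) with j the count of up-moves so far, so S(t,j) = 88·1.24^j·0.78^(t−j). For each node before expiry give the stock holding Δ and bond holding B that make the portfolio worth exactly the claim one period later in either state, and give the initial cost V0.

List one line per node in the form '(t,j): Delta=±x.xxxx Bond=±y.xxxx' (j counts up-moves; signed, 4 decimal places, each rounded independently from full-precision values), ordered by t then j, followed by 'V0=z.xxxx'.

Risk-neutral probability p* = (R−d)/(u−d) = (1.16−0.78)/(1.24−0.78) = 0.8261.
Terminal payoffs: V(1,0)=-6.0400, V(1,1)=34.4400
  t=0,j=0: stock 88.0000 → up 109.1200 (V=34.4400), down 68.6400 (V=-6.0400). Price 23.6207; hedge Δ=1.0000, bond B=-64.3793.
Self-financing check: at every node Δ·S+B equals the discounted successor values.

(0,0): Delta=1.0000 Bond=-64.3793
V0=23.6207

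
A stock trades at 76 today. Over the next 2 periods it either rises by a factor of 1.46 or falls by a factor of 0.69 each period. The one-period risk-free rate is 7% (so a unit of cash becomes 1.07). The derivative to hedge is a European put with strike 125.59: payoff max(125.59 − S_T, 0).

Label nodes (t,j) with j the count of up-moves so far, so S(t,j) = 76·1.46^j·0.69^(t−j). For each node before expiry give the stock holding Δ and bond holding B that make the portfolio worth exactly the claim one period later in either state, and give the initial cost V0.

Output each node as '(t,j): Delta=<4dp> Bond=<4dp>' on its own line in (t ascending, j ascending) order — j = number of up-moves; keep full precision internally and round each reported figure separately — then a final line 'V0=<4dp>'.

(0,0): Delta=-0.7130 Bond=95.6307
(1,0): Delta=-1.0000 Bond=117.3738
(1,1): Delta=-0.5738 Bond=86.8798
V0=41.4408

No-arbitrage ⇒ martingale measure with p* = (R−d)/(u−d) = 0.4935.
At expiry t=2: V(2,0)=89.4064, V(2,1)=49.0276, V(2,2)=0.0000
Node (1,0) S=52.4400: V=(p*·49.0276+(1−p*)·89.4064)/1.07=64.9338; Δ=(49.0276−89.4064)/(76.5624−36.1836)=-1.0000; B=V−Δ·S=117.3738
Node (1,1) S=110.9600: V=(p*·0.0000+(1−p*)·49.0276)/1.07=23.2076; Δ=(0.0000−49.0276)/(162.0016−76.5624)=-0.5738; B=V−Δ·S=86.8798
Node (0,0) S=76.0000: V=(p*·23.2076+(1−p*)·64.9338)/1.07=41.4408; Δ=(23.2076−64.9338)/(110.9600−52.4400)=-0.7130; B=V−Δ·S=95.6307
Each (Δ,B) replicates both successor values, so the strategy is self-financing and V0 is arbitrage-free.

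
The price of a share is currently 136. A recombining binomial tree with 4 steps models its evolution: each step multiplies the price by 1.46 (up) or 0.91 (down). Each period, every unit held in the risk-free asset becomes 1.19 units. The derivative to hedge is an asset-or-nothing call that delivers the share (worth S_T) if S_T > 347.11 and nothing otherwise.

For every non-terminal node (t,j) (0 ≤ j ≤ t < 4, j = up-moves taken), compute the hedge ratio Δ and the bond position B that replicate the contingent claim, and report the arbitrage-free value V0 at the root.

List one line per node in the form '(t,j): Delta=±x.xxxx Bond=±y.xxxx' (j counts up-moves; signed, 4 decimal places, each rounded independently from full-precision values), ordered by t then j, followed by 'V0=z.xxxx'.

The replicating-portfolio and risk-neutral prices coincide; use p* = (1.19−0.91)/(1.46−0.91) = 0.5091 for the latter.
Terminal payoffs: V(4,0)=0.0000, V(4,1)=0.0000, V(4,2)=0.0000, V(4,3)=385.1580, V(4,4)=617.9457
  t=3,j=0: stock 102.4857 → up 149.6291 (V=0.0000), down 93.2619 (V=0.0000). Price 0.0000; hedge Δ=0.0000, bond B=0.0000.
  t=3,j=1: stock 164.4275 → up 240.0642 (V=0.0000), down 149.6291 (V=0.0000). Price 0.0000; hedge Δ=0.0000, bond B=0.0000.
  t=3,j=2: stock 263.8068 → up 385.1580 (V=385.1580), down 240.0642 (V=0.0000). Price 164.7735; hedge Δ=2.6545, bond B=-535.5137.
  t=3,j=3: stock 423.2505 → up 617.9457 (V=617.9457), down 385.1580 (V=385.1580). Price 423.2505; hedge Δ=1.0000, bond B=0.0000.
  t=2,j=0: stock 112.6216 → up 164.4275 (V=0.0000), down 102.4857 (V=0.0000). Price 0.0000; hedge Δ=0.0000, bond B=0.0000.
  t=2,j=1: stock 180.6896 → up 263.8068 (V=164.7735), down 164.4275 (V=0.0000). Price 70.4913; hedge Δ=1.6580, bond B=-229.0968.
  t=2,j=2: stock 289.8976 → up 423.2505 (V=423.2505), down 263.8068 (V=164.7735). Price 249.0435; hedge Δ=1.6211, bond B=-220.9148.
  t=1,j=0: stock 123.7600 → up 180.6896 (V=70.4913), down 112.6216 (V=0.0000). Price 30.1567; hedge Δ=1.0356, bond B=-98.0093.
  t=1,j=1: stock 198.5600 → up 289.8976 (V=249.0435), down 180.6896 (V=70.4913). Price 135.6224; hedge Δ=1.6350, bond B=-189.0180.
  t=0,j=0: stock 136.0000 → up 198.5600 (V=135.6224), down 123.7600 (V=30.1567). Price 70.4608; hedge Δ=1.4100, bond B=-121.2950.
The time-0 hedge costs 70.4608, which is the no-arbitrage price.

(0,0): Delta=1.4100 Bond=-121.2950
(1,0): Delta=1.0356 Bond=-98.0093
(1,1): Delta=1.6350 Bond=-189.0180
(2,0): Delta=0.0000 Bond=0.0000
(2,1): Delta=1.6580 Bond=-229.0968
(2,2): Delta=1.6211 Bond=-220.9148
(3,0): Delta=0.0000 Bond=0.0000
(3,1): Delta=0.0000 Bond=0.0000
(3,2): Delta=2.6545 Bond=-535.5137
(3,3): Delta=1.0000 Bond=0.0000
V0=70.4608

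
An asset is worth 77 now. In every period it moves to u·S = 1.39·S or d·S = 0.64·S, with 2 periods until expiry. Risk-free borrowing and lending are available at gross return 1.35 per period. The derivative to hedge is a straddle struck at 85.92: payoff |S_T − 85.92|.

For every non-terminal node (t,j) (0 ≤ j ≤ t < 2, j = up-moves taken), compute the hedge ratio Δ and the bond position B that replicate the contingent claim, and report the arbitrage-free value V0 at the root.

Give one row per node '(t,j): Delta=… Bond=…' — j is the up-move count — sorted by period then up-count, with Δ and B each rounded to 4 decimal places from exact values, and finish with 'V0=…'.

(0,0): Delta=0.5264 Bond=-8.5739
(1,0): Delta=-1.0000 Bond=63.6444
(1,1): Delta=0.5660 Bond=-15.8125
V0=31.9562

Risk-neutral probability p* = (R−d)/(u−d) = (1.35−0.64)/(1.39−0.64) = 0.9467.
Payoff layer (t=2): V(2,0)=54.3808, V(2,1)=17.4208, V(2,2)=62.8517
Node (1,0) S=49.2800: V=(p*·17.4208+(1−p*)·54.3808)/1.35=14.3644; Δ=(17.4208−54.3808)/(68.4992−31.5392)=-1.0000; B=V−Δ·S=63.6444
Node (1,1) S=107.0300: V=(p*·62.8517+(1−p*)·17.4208)/1.35=44.7620; Δ=(62.8517−17.4208)/(148.7717−68.4992)=0.5660; B=V−Δ·S=-15.8125
Node (0,0) S=77.0000: V=(p*·44.7620+(1−p*)·14.3644)/1.35=31.9562; Δ=(44.7620−14.3644)/(107.0300−49.2800)=0.5264; B=V−Δ·S=-8.5739
The time-0 hedge costs 31.9562, which is the no-arbitrage price.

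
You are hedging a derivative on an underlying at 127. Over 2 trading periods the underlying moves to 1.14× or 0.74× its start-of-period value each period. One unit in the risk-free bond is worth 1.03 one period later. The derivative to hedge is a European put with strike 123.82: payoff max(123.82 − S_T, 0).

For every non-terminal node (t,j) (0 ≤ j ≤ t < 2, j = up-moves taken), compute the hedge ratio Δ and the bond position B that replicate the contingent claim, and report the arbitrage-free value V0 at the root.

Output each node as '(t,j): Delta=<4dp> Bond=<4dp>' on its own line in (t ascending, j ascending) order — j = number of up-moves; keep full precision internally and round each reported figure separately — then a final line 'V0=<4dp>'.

(0,0): Delta=-0.4287 Bond=64.5879
(1,0): Delta=-1.0000 Bond=120.2136
(1,1): Delta=-0.2881 Bond=46.1611
V0=10.1393

Risk-neutral probability p* = (R−d)/(u−d) = (1.03−0.74)/(1.14−0.74) = 0.7250.
At expiry t=2: V(2,0)=54.2748, V(2,1)=16.6828, V(2,2)=0.0000
(1,0): S=93.9800. Δ = (V_up−V_dn)/(S_up−S_dn) = (16.6828−54.2748)/(107.1372−69.5452) = -1.0000. V = [p*·16.6828 + (1−p*)·54.2748]/1.03 = 26.2336. B = V − Δ·S = 120.2136.
(1,1): S=144.7800. Δ = (V_up−V_dn)/(S_up−S_dn) = (0.0000−16.6828)/(165.0492−107.1372) = -0.2881. V = [p*·0.0000 + (1−p*)·16.6828]/1.03 = 4.4541. B = V − Δ·S = 46.1611.
(0,0): S=127.0000. Δ = (V_up−V_dn)/(S_up−S_dn) = (4.4541−26.2336)/(144.7800−93.9800) = -0.4287. V = [p*·4.4541 + (1−p*)·26.2336]/1.03 = 10.1393. B = V − Δ·S = 64.5879.
Check: Δ(0,0)·S0 + B(0,0) = 10.1393 = V0.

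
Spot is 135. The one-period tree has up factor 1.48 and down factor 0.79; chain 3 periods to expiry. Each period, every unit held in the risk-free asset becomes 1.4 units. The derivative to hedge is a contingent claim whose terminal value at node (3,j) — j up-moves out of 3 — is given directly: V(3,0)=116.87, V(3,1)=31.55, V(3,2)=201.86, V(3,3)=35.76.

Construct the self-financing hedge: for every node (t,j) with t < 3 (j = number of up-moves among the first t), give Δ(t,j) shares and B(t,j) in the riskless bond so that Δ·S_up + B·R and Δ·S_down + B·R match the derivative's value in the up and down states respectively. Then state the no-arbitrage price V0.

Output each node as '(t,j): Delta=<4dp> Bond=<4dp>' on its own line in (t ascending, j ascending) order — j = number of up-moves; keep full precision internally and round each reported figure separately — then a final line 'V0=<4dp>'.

(0,0): Delta=-0.5261 Bond=100.5011
(1,0): Delta=1.3654 Bond=-61.0290
(1,1): Delta=-0.6585 Bond=167.1579
(2,0): Delta=-1.4676 Bond=153.2537
(2,1): Delta=1.5638 Bond=-116.7447
(2,2): Delta=-0.8141 Bond=280.0232
V0=29.4789

The replicating-portfolio and risk-neutral prices coincide; use p* = (1.4−0.79)/(1.48−0.79) = 0.8841 for the latter.
At expiry t=3: V(3,0)=116.8700, V(3,1)=31.5500, V(3,2)=201.8600, V(3,3)=35.7600
  t=2,j=0: stock 84.2535 → up 124.6952 (V=31.5500), down 66.5603 (V=116.8700). Price 29.6016; hedge Δ=-1.4676, bond B=153.2537.
  t=2,j=1: stock 157.8420 → up 233.6062 (V=201.8600), down 124.6952 (V=31.5500). Price 130.0814; hedge Δ=1.5638, bond B=-116.7447.
  t=2,j=2: stock 295.7040 → up 437.6419 (V=35.7600), down 233.6062 (V=201.8600). Price 39.2986; hedge Δ=-0.8141, bond B=280.0232.
  t=1,j=0: stock 106.6500 → up 157.8420 (V=130.0814), down 84.2535 (V=29.6016). Price 84.5940; hedge Δ=1.3654, bond B=-61.0290.
  t=1,j=1: stock 199.8000 → up 295.7040 (V=39.2986), down 157.8420 (V=130.0814). Price 35.5886; hedge Δ=-0.6585, bond B=167.1579.
  t=0,j=0: stock 135.0000 → up 199.8000 (V=35.5886), down 106.6500 (V=84.5940). Price 29.4789; hedge Δ=-0.5261, bond B=100.5011.
Check: Δ(0,0)·S0 + B(0,0) = 29.4789 = V0.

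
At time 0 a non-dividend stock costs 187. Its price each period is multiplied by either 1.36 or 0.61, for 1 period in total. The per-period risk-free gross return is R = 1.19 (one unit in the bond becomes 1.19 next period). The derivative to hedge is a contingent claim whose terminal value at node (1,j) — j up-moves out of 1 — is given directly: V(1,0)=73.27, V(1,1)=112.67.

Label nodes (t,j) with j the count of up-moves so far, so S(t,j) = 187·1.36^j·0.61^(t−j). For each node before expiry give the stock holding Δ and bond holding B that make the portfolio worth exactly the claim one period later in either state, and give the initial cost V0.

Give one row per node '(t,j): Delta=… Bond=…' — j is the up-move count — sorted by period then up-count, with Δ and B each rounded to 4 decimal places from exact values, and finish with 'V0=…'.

Under the risk-neutral measure, an up-move has probability p* = (R−d)/(u−d) = 0.7733 and values discount at R = 1.19.
Terminal payoffs: V(1,0)=73.2700, V(1,1)=112.6700
Node (0,0) S=187.0000: V=(p*·112.6700+(1−p*)·73.2700)/1.19=87.1759; Δ=(112.6700−73.2700)/(254.3200−114.0700)=0.2809; B=V−Δ·S=34.6426
The time-0 hedge costs 87.1759, which is the no-arbitrage price.

(0,0): Delta=0.2809 Bond=34.6426
V0=87.1759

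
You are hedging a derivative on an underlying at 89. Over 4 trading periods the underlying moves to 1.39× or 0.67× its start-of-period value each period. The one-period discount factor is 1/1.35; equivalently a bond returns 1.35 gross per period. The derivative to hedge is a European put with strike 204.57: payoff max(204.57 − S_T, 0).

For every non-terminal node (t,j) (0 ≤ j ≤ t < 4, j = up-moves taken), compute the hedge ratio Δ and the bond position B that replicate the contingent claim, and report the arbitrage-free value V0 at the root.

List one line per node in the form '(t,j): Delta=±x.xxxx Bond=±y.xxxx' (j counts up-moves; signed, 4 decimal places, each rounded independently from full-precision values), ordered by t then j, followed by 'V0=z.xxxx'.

(0,0): Delta=-0.3178 Bond=31.4582
(1,0): Delta=-1.0000 Bond=83.1459
(1,1): Delta=-0.2985 Bond=40.0758
(2,0): Delta=-1.0000 Bond=112.2469
(2,1): Delta=-1.0000 Bond=112.2469
(2,2): Delta=-0.2786 Bond=50.6820
(3,0): Delta=-1.0000 Bond=151.5333
(3,1): Delta=-1.0000 Bond=151.5333
(3,2): Delta=-1.0000 Bond=151.5333
(3,3): Delta=-0.2582 Bond=63.5318
V0=3.1706

The replicating-portfolio and risk-neutral prices coincide; use p* = (1.35−0.67)/(1.39−0.67) = 0.9444 for the latter.
Payoff layer (t=4): V(4,0)=186.6355, V(4,1)=167.3626, V(4,2)=127.3785, V(4,3)=44.4265, V(4,4)=0.0000
(3,0): S=26.7679. Δ = (V_up−V_dn)/(S_up−S_dn) = (167.3626−186.6355)/(37.2074−17.9345) = -1.0000. V = [p*·167.3626 + (1−p*)·186.6355]/1.35 = 124.7654. B = V − Δ·S = 151.5333.
(3,1): S=55.5334. Δ = (V_up−V_dn)/(S_up−S_dn) = (127.3785−167.3626)/(77.1915−37.2074) = -1.0000. V = [p*·127.3785 + (1−p*)·167.3626]/1.35 = 95.9999. B = V − Δ·S = 151.5333.
(3,2): S=115.2111. Δ = (V_up−V_dn)/(S_up−S_dn) = (44.4265−127.3785)/(160.1435−77.1915) = -1.0000. V = [p*·44.4265 + (1−p*)·127.3785]/1.35 = 36.3222. B = V − Δ·S = 151.5333.
(3,3): S=239.0201. Δ = (V_up−V_dn)/(S_up−S_dn) = (0.0000−44.4265)/(332.2379−160.1435) = -0.2582. V = [p*·0.0000 + (1−p*)·44.4265]/1.35 = 1.8283. B = V − Δ·S = 63.5318.
(2,0): S=39.9521. Δ = (V_up−V_dn)/(S_up−S_dn) = (95.9999−124.7654)/(55.5334−26.7679) = -1.0000. V = [p*·95.9999 + (1−p*)·124.7654]/1.35 = 72.2948. B = V − Δ·S = 112.2469.
(2,1): S=82.8857. Δ = (V_up−V_dn)/(S_up−S_dn) = (36.3222−95.9999)/(115.2111−55.5334) = -1.0000. V = [p*·36.3222 + (1−p*)·95.9999]/1.35 = 29.3612. B = V − Δ·S = 112.2469.
(2,2): S=171.9569. Δ = (V_up−V_dn)/(S_up−S_dn) = (1.8283−36.3222)/(239.0201−115.2111) = -0.2786. V = [p*·1.8283 + (1−p*)·36.3222]/1.35 = 2.7738. B = V − Δ·S = 50.6820.
(1,0): S=59.6300. Δ = (V_up−V_dn)/(S_up−S_dn) = (29.3612−72.2948)/(82.8857−39.9521) = -1.0000. V = [p*·29.3612 + (1−p*)·72.2948]/1.35 = 23.5159. B = V − Δ·S = 83.1459.
(1,1): S=123.7100. Δ = (V_up−V_dn)/(S_up−S_dn) = (2.7738−29.3612)/(171.9569−82.8857) = -0.2985. V = [p*·2.7738 + (1−p*)·29.3612]/1.35 = 3.1488. B = V − Δ·S = 40.0758.
(0,0): S=89.0000. Δ = (V_up−V_dn)/(S_up−S_dn) = (3.1488−23.5159)/(123.7100−59.6300) = -0.3178. V = [p*·3.1488 + (1−p*)·23.5159]/1.35 = 3.1706. B = V − Δ·S = 31.4582.
Root portfolio cost Δ·89+B reproduces V0=3.1706.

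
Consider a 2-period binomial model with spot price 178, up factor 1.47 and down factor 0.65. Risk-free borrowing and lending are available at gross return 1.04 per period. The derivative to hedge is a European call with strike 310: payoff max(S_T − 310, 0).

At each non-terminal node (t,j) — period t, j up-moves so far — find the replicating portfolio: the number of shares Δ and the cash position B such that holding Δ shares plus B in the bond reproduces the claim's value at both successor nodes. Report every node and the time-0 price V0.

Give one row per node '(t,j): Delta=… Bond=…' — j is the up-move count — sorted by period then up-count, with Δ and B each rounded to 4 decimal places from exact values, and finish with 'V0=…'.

Risk-neutral probability p* = (R−d)/(u−d) = (1.04−0.65)/(1.47−0.65) = 0.4756.
At expiry t=2: V(2,0)=0.0000, V(2,1)=0.0000, V(2,2)=74.6402
Node (1,0) S=115.7000: V=(p*·0.0000+(1−p*)·0.0000)/1.04=0.0000; Δ=(0.0000−0.0000)/(170.0790−75.2050)=0.0000; B=V−Δ·S=0.0000
Node (1,1) S=261.6600: V=(p*·74.6402+(1−p*)·0.0000)/1.04=34.1342; Δ=(74.6402−0.0000)/(384.6402−170.0790)=0.3479; B=V−Δ·S=-56.8904
Node (0,0) S=178.0000: V=(p*·34.1342+(1−p*)·0.0000)/1.04=15.6102; Δ=(34.1342−0.0000)/(261.6600−115.7000)=0.2339; B=V−Δ·S=-26.0169
Root portfolio cost Δ·178+B reproduces V0=15.6102.

(0,0): Delta=0.2339 Bond=-26.0169
(1,0): Delta=0.0000 Bond=0.0000
(1,1): Delta=0.3479 Bond=-56.8904
V0=15.6102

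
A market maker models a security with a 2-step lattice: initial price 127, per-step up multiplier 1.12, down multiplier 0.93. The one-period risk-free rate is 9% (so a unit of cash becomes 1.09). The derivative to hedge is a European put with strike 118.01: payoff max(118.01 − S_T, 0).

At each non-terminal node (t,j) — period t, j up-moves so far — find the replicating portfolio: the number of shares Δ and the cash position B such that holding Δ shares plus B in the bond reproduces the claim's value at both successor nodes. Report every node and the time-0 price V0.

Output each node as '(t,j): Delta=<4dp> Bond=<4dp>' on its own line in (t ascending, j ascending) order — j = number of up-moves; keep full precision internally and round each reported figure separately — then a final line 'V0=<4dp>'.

No-arbitrage ⇒ martingale measure with p* = (R−d)/(u−d) = 0.8421.
At expiry t=2: V(2,0)=8.1677, V(2,1)=0.0000, V(2,2)=0.0000
Node (1,0) S=118.1100: V=(p*·0.0000+(1−p*)·8.1677)/1.09=1.1832; Δ=(0.0000−8.1677)/(132.2832−109.8423)=-0.3640; B=V−Δ·S=44.1710
Node (1,1) S=142.2400: V=(p*·0.0000+(1−p*)·0.0000)/1.09=0.0000; Δ=(0.0000−0.0000)/(159.3088−132.2832)=0.0000; B=V−Δ·S=0.0000
Node (0,0) S=127.0000: V=(p*·0.0000+(1−p*)·1.1832)/1.09=0.1714; Δ=(0.0000−1.1832)/(142.2400−118.1100)=-0.0490; B=V−Δ·S=6.3985
Root portfolio cost Δ·127+B reproduces V0=0.1714.

(0,0): Delta=-0.0490 Bond=6.3985
(1,0): Delta=-0.3640 Bond=44.1710
(1,1): Delta=0.0000 Bond=0.0000
V0=0.1714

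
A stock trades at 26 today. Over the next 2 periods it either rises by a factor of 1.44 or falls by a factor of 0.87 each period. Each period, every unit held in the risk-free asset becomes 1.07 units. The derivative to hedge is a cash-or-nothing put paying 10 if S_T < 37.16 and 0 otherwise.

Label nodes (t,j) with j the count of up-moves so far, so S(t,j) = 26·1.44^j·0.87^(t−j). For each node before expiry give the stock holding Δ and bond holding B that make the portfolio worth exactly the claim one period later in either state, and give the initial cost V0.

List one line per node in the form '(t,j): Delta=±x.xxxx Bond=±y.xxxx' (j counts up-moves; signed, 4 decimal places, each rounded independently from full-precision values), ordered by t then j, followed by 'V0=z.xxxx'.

Risk-neutral probability p* = (R−d)/(u−d) = (1.07−0.87)/(1.44−0.87) = 0.3509.
Terminal values V(2,·): V(2,0)=10.0000, V(2,1)=10.0000, V(2,2)=0.0000
  t=1,j=0: stock 22.6200 → up 32.5728 (V=10.0000), down 19.6794 (V=10.0000). Price 9.3458; hedge Δ=0.0000, bond B=9.3458.
  t=1,j=1: stock 37.4400 → up 53.9136 (V=0.0000), down 32.5728 (V=10.0000). Price 6.0666; hedge Δ=-0.4686, bond B=23.6104.
  t=0,j=0: stock 26.0000 → up 37.4400 (V=6.0666), down 22.6200 (V=9.3458). Price 7.6591; hedge Δ=-0.2213, bond B=13.4121.
Root portfolio cost Δ·26+B reproduces V0=7.6591.

(0,0): Delta=-0.2213 Bond=13.4121
(1,0): Delta=0.0000 Bond=9.3458
(1,1): Delta=-0.4686 Bond=23.6104
V0=7.6591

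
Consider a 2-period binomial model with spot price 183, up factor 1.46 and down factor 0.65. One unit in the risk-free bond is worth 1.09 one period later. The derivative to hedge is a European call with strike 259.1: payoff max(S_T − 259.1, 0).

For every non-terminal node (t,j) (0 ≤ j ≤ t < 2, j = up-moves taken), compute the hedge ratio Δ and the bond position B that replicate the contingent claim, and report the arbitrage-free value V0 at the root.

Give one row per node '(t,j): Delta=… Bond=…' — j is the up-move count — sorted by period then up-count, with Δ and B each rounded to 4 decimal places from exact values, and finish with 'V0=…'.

The replicating-portfolio and risk-neutral prices coincide; use p* = (1.09−0.65)/(1.46−0.65) = 0.5432 for the latter.
Payoff layer (t=2): V(2,0)=0.0000, V(2,1)=0.0000, V(2,2)=130.9828
  t=1,j=0: stock 118.9500 → up 173.6670 (V=0.0000), down 77.3175 (V=0.0000). Price 0.0000; hedge Δ=0.0000, bond B=0.0000.
  t=1,j=1: stock 267.1800 → up 390.0828 (V=130.9828), down 173.6670 (V=0.0000). Price 65.2763; hedge Δ=0.6052, bond B=-96.4309.
  t=0,j=0: stock 183.0000 → up 267.1800 (V=65.2763), down 118.9500 (V=0.0000). Price 32.5309; hedge Δ=0.4404, bond B=-48.0571.
Self-financing check: at every node Δ·S+B equals the discounted successor values.

(0,0): Delta=0.4404 Bond=-48.0571
(1,0): Delta=0.0000 Bond=0.0000
(1,1): Delta=0.6052 Bond=-96.4309
V0=32.5309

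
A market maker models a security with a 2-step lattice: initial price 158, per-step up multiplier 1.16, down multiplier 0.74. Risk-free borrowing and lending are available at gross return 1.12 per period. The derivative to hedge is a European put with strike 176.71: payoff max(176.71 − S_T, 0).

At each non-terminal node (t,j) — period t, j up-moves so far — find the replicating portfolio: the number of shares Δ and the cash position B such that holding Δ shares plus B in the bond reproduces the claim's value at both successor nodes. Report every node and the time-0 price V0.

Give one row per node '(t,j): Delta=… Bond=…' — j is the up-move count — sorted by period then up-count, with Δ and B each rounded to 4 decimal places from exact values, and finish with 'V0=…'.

(0,0): Delta=-0.5630 Bond=95.2567
(1,0): Delta=-1.0000 Bond=157.7768
(1,1): Delta=-0.5337 Bond=101.3096
V0=6.2963

Risk-neutral probability p* = (R−d)/(u−d) = (1.12−0.74)/(1.16−0.74) = 0.9048.
Terminal payoffs: V(2,0)=90.1892, V(2,1)=41.0828, V(2,2)=0.0000
(1,0): S=116.9200. Δ = (V_up−V_dn)/(S_up−S_dn) = (41.0828−90.1892)/(135.6272−86.5208) = -1.0000. V = [p*·41.0828 + (1−p*)·90.1892]/1.12 = 40.8568. B = V − Δ·S = 157.7768.
(1,1): S=183.2800. Δ = (V_up−V_dn)/(S_up−S_dn) = (0.0000−41.0828)/(212.6048−135.6272) = -0.5337. V = [p*·0.0000 + (1−p*)·41.0828]/1.12 = 3.4934. B = V − Δ·S = 101.3096.
(0,0): S=158.0000. Δ = (V_up−V_dn)/(S_up−S_dn) = (3.4934−40.8568)/(183.2800−116.9200) = -0.5630. V = [p*·3.4934 + (1−p*)·40.8568]/1.12 = 6.2963. B = V − Δ·S = 95.2567.
The time-0 hedge costs 6.2963, which is the no-arbitrage price.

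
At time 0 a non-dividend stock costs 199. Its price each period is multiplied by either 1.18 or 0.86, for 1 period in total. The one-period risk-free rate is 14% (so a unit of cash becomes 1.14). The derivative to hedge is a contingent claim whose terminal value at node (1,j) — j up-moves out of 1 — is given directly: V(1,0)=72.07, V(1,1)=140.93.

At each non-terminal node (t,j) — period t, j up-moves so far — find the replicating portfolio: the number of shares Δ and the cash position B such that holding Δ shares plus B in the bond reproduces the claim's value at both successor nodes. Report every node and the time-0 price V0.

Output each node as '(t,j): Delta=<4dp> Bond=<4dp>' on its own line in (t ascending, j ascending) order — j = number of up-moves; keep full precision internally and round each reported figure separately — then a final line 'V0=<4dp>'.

No-arbitrage ⇒ martingale measure with p* = (R−d)/(u−d) = 0.8750.
Terminal payoffs: V(1,0)=72.0700, V(1,1)=140.9300
  t=0,j=0: stock 199.0000 → up 234.8200 (V=140.9300), down 171.1400 (V=72.0700). Price 116.0724; hedge Δ=1.0813, bond B=-99.1151.
The time-0 hedge costs 116.0724, which is the no-arbitrage price.

(0,0): Delta=1.0813 Bond=-99.1151
V0=116.0724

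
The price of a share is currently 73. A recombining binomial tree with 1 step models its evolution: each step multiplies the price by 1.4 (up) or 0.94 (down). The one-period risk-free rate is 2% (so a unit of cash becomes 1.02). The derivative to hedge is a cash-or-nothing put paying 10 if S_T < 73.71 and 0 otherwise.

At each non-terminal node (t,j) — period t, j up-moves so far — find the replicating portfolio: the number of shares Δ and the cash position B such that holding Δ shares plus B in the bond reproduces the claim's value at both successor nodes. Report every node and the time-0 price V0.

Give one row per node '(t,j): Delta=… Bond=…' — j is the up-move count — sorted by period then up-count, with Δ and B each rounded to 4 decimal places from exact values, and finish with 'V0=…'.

(0,0): Delta=-0.2978 Bond=29.8380
V0=8.0989

No-arbitrage ⇒ martingale measure with p* = (R−d)/(u−d) = 0.1739.
Payoff layer (t=1): V(1,0)=10.0000, V(1,1)=0.0000
Node (0,0) S=73.0000: V=(p*·0.0000+(1−p*)·10.0000)/1.02=8.0989; Δ=(0.0000−10.0000)/(102.2000−68.6200)=-0.2978; B=V−Δ·S=29.8380
Root portfolio cost Δ·73+B reproduces V0=8.0989.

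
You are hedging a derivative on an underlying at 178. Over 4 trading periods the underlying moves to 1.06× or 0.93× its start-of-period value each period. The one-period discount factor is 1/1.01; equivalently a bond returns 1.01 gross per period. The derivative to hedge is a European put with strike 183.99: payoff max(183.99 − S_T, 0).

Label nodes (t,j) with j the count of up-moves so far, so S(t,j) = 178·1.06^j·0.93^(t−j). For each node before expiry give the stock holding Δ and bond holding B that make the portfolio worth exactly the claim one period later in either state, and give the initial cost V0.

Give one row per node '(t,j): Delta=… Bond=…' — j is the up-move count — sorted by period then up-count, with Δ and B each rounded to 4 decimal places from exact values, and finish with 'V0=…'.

(0,0): Delta=-0.4892 Bond=96.0413
(1,0): Delta=-0.7728 Bond=143.9466
(1,1): Delta=-0.3337 Bond=67.6611
(2,0): Delta=-1.0000 Bond=180.3647
(2,1): Delta=-0.6482 Bond=123.5245
(2,2): Delta=-0.1612 Bond=33.8459
(3,0): Delta=-1.0000 Bond=182.1683
(3,1): Delta=-1.0000 Bond=182.1683
(3,2): Delta=-0.4553 Bond=88.8794
(3,3): Delta=0.0000 Bond=0.0000
V0=8.9620

Risk-neutral probability p* = (R−d)/(u−d) = (1.01−0.93)/(1.06−0.93) = 0.6154.
At expiry t=4: V(4,0)=50.8367, V(4,1)=32.2239, V(4,2)=11.0093, V(4,3)=0.0000, V(4,4)=0.0000
Node (3,0) S=143.1755: V=(p*·32.2239+(1−p*)·50.8367)/1.01=38.9928; Δ=(32.2239−50.8367)/(151.7661−133.1533)=-1.0000; B=V−Δ·S=182.1683
Node (3,1) S=163.1893: V=(p*·11.0093+(1−p*)·32.2239)/1.01=18.9790; Δ=(11.0093−32.2239)/(172.9807−151.7661)=-1.0000; B=V−Δ·S=182.1683
Node (3,2) S=186.0007: V=(p*·0.0000+(1−p*)·11.0093)/1.01=4.1924; Δ=(0.0000−11.0093)/(197.1608−172.9807)=-0.4553; B=V−Δ·S=88.8794
Node (3,3) S=212.0008: V=(p*·0.0000+(1−p*)·0.0000)/1.01=0.0000; Δ=(0.0000−0.0000)/(224.7209−197.1608)=0.0000; B=V−Δ·S=0.0000
Node (2,0) S=153.9522: V=(p*·18.9790+(1−p*)·38.9928)/1.01=26.4125; Δ=(18.9790−38.9928)/(163.1893−143.1755)=-1.0000; B=V−Δ·S=180.3647
Node (2,1) S=175.4724: V=(p*·4.1924+(1−p*)·18.9790)/1.01=9.7817; Δ=(4.1924−18.9790)/(186.0007−163.1893)=-0.6482; B=V−Δ·S=123.5245
Node (2,2) S=200.0008: V=(p*·0.0000+(1−p*)·4.1924)/1.01=1.5965; Δ=(0.0000−4.1924)/(212.0008−186.0007)=-0.1612; B=V−Δ·S=33.8459
Node (1,0) S=165.5400: V=(p*·9.7817+(1−p*)·26.4125)/1.01=16.0180; Δ=(9.7817−26.4125)/(175.4724−153.9522)=-0.7728; B=V−Δ·S=143.9466
Node (1,1) S=188.6800: V=(p*·1.5965+(1−p*)·9.7817)/1.01=4.6977; Δ=(1.5965−9.7817)/(200.0008−175.4724)=-0.3337; B=V−Δ·S=67.6611
Node (0,0) S=178.0000: V=(p*·4.6977+(1−p*)·16.0180)/1.01=8.9620; Δ=(4.6977−16.0180)/(188.6800−165.5400)=-0.4892; B=V−Δ·S=96.0413
Each (Δ,B) replicates both successor values, so the strategy is self-financing and V0 is arbitrage-free.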